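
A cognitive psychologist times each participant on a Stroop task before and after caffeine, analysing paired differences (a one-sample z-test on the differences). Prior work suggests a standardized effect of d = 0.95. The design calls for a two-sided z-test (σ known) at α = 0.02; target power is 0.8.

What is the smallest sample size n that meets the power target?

For power 0.8 need Φ(δ − z_{0.01}) = 0.8, so δ = z_{0.01} + z_{0.20} = 2.326 + 0.842 = 3.168.
(Ignoring the negligible lower-tail rejection probability gives the usual closed-form inversion.)
δ = d·√n ⇒ n = (δ/d)² = (3.168 / 0.95)² = 11.12.
Round up to the next whole unit.

n = 12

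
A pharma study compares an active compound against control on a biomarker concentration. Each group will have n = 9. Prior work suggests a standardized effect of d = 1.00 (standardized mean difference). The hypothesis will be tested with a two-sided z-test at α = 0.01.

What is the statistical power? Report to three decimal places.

Noncentrality parameter: δ = d·√(n/2) = 1.00 × √(9/2) = 2.1213
Critical value for a two-sided test at α = 0.01: z_{α/2} = 2.576.
Power = Φ(δ − 2.576) + Φ(−δ − 2.576) = Φ(-0.455) + Φ(-4.697) = 0.3247 + 0.0000 = 0.3247.

Power ≈ 0.325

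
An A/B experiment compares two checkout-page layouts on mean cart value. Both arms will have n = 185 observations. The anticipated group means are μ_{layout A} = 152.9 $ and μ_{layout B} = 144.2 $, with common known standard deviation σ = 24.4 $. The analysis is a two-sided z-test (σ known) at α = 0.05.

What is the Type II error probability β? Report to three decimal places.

Standardized effect: d = |μ_{layout A} − μ_{layout B}| / σ = |152.9 − 144.2| / 24.4 = 0.3566
Noncentrality parameter: δ = d·√(n/2) = 0.3566 × √(185/2) = 3.4293
Critical value for a two-sided test at α = 0.05: z_{α/2} = 1.960.
Power = Φ(δ − 1.960) + Φ(−δ − 1.960) = Φ(1.469) + Φ(-5.389) = 0.9291 + 0.0000 = 0.9291.
Type II error: β = 1 − power = 1 − 0.9291 = 0.0709.

β ≈ 0.071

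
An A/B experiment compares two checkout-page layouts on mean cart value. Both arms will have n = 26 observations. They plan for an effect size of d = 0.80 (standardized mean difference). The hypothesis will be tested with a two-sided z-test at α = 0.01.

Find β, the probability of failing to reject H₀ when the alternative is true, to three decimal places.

Noncentrality parameter: δ = d·√(n/2) = 0.80 × √(26/2) = 2.8844
Critical value for a two-sided test at α = 0.01: z_{α/2} = 2.576.
Power = Φ(δ − 2.576) + Φ(−δ − 2.576) = Φ(0.309) + Φ(-5.460) = 0.6212 + 0.0000 = 0.6212.
Type II error: β = 1 − power = 1 − 0.6212 = 0.3788.

β ≈ 0.379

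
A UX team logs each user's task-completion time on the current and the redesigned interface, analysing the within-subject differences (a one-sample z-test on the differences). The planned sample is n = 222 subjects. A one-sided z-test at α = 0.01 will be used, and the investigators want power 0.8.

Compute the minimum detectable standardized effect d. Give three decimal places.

d ≈ 0.213

Need Φ(δ − 2.326) = 0.8, so δ = 2.326 + 0.842 = 3.168.
δ = d·√n ⇒ d = δ/√n = 3.168/√222 = 0.2126.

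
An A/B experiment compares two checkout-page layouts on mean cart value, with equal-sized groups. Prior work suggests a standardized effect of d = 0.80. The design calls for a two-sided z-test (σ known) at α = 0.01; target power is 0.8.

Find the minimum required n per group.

For power 0.8 need Φ(δ − z_{0.005}) = 0.8, so δ = z_{0.005} + z_{0.20} = 2.576 + 0.842 = 3.417.
(Ignoring the negligible lower-tail rejection probability gives the usual closed-form inversion.)
δ = d·√(n/2) ⇒ n = 2(δ/d)² = 2 × (3.417 / 0.80)² = 36.50.
Round up to the next whole unit.

n = 37 per group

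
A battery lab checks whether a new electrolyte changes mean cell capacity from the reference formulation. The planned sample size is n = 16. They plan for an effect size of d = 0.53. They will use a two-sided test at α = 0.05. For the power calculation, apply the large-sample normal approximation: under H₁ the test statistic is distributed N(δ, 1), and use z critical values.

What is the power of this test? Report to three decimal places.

Noncentrality parameter: δ = d·√n = 0.53 × √16 = 2.1200
Two-sided α = 0.05 → critical value z_{0.025} = 1.960.
Power = Φ(δ − 1.960) + Φ(−δ − 1.960) = Φ(0.160) + Φ(-4.080) = 0.5636 + 0.0000 = 0.5636.

Power ≈ 0.564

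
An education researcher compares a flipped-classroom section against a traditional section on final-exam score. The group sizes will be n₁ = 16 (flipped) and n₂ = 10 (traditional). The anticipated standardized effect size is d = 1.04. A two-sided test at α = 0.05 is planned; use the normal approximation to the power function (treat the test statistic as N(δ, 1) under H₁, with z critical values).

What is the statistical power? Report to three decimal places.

Power ≈ 0.732

Noncentrality parameter: δ = d / √(1/n₁ + 1/n₂) = 1.04 / √(1/16 + 1/10) = 2.5799
Two-sided α = 0.05 → critical value z_{0.025} = 1.960.
Power = Φ(δ − 1.960) + Φ(−δ − 1.960) = Φ(0.620) + Φ(-4.540) = 0.7324 + 0.0000 = 0.7324.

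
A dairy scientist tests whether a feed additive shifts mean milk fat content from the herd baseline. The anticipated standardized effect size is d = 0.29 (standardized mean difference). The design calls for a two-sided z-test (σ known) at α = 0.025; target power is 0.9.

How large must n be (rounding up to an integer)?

Set Φ(δ − 2.241) = 0.9; then δ − 2.241 = Φ⁻¹(0.9) = 1.282, giving δ = 3.523.
(The Φ(−δ − z_{α/2}) term is vanishingly small for δ > 0 and is dropped in the standard sample-size formula.)
δ = d·√n ⇒ n = (δ/d)² = (3.523 / 0.29)² = 147.58.
Rounding up, n = 148.

n = 148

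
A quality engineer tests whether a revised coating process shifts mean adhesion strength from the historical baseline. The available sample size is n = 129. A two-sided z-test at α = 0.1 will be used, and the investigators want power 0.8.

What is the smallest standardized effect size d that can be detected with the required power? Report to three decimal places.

Need Φ(δ − 1.645) = 0.8, so δ = 1.645 + 0.842 = 2.486.
(The second rejection-region term Φ(−δ − z_{α/2}) is negligible and dropped.)
δ = d·√n ⇒ d = δ/√n = 2.486/√129 = 0.2189.

d ≈ 0.219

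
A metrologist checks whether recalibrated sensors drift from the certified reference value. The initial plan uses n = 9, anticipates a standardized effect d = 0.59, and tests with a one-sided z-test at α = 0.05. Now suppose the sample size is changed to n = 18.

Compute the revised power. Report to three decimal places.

With n = 18: δ = d·√n = 0.59 × √18 = 2.5032. Critical value z_{0.05} = 1.645.
Revised power = P(Z > 1.645 − δ) = Φ(0.858) = 0.8046.

Power ≈ 0.805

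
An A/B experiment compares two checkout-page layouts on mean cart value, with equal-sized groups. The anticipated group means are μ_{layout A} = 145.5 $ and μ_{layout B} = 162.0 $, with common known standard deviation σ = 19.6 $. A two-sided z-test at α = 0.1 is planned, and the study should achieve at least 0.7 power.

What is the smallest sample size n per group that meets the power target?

Standardized effect: d = |μ_{layout A} − μ_{layout B}| / σ = |145.5 − 162.0| / 19.6 = 0.8418
Set Φ(δ − 1.645) = 0.7; then δ − 1.645 = Φ⁻¹(0.7) = 0.524, giving δ = 2.169.
(The Φ(−δ − z_{α/2}) term is vanishingly small for δ > 0 and is dropped in the standard sample-size formula.)
δ = d·√(n/2) ⇒ n = 2(δ/d)² = 2 × (2.169 / 0.8418)² = 13.28.
Round up to the next whole unit.

n = 14 per group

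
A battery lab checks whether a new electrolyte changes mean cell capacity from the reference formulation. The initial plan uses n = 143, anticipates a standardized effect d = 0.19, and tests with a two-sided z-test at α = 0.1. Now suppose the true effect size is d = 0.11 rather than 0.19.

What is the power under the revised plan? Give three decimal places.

With d = 0.11: δ = d·√n = 0.11 × √143 = 1.3154. Critical value z_{0.05} = 1.645.
Revised power = Φ(δ − 1.645) + Φ(−δ − 1.645) = Φ(-0.329) + Φ(-2.960) = 0.3709 + 0.0015 = 0.3724.

Power ≈ 0.372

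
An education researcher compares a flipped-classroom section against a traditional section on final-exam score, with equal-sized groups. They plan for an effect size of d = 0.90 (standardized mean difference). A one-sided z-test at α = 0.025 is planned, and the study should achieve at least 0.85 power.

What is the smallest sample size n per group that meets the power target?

n = 23 per group

Set Φ(δ − 1.960) = 0.85; then δ − 1.960 = Φ⁻¹(0.85) = 1.036, giving δ = 2.996.
δ = d·√(n/2) ⇒ n = 2(δ/d)² = 2 × (2.996 / 0.90)² = 22.17.
Rounding up, n = 23 per group.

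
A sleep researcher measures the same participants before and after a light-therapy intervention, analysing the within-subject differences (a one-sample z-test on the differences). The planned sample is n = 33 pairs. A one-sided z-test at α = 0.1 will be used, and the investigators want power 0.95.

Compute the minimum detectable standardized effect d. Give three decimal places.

d ≈ 0.509

Need Φ(δ − 1.282) = 0.95, so δ = 1.282 + 1.645 = 2.926.
δ = d·√n ⇒ d = δ/√n = 2.926/√33 = 0.5094.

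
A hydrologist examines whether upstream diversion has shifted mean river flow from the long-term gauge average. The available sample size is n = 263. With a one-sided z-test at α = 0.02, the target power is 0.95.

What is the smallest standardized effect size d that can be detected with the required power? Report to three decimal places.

d ≈ 0.228

Need Φ(δ − 2.054) = 0.95, so δ = 2.054 + 1.645 = 3.699.
δ = d·√n ⇒ d = δ/√n = 3.699/√263 = 0.2281.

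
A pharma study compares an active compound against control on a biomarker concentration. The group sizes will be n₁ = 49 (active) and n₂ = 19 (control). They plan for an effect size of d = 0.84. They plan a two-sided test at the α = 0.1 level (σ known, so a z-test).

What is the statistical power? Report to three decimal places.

Power ≈ 0.928

Noncentrality parameter: δ = d / √(1/n₁ + 1/n₂) = 0.84 / √(1/49 + 1/19) = 3.1081
Critical value for a two-sided test at α = 0.1: z_{α/2} = 1.645.
Power = Φ(δ − 1.645) + Φ(−δ − 1.645) = Φ(1.463) + Φ(-4.753) = 0.9283 + 0.0000 = 0.9283.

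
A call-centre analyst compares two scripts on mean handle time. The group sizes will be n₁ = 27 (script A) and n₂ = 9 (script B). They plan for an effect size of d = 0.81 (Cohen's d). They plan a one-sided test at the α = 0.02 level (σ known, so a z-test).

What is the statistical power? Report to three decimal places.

Power ≈ 0.520

Noncentrality parameter: δ = d / √(1/n₁ + 1/n₂) = 0.81 / √(1/27 + 1/9) = 2.1044
One-sided α = 0.02 → critical value z_{0.02} = 2.054.
Power = Φ(δ − 2.054) = Φ(0.051) = 0.5202.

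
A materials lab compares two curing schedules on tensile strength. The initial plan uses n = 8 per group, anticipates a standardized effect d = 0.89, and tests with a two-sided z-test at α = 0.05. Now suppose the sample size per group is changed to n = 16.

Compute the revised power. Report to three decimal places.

With n = 16 per group: δ = d·√(n/2) = 0.89 × √(16/2) = 2.5173. Critical value z_{0.025} = 1.960.
Revised power = Φ(δ − 1.960) + Φ(−δ − 1.960) = Φ(0.557) + Φ(-4.477) = 0.7114 + 0.0000 = 0.7114.

Power ≈ 0.711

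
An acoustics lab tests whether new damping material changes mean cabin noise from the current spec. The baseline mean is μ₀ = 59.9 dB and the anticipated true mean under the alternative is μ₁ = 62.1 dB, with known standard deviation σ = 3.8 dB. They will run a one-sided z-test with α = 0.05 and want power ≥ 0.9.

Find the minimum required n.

n = 26

Standardized effect: d = |μ₁ − μ₀| / σ = |62.1 − 59.9| / 3.8 = 0.5789
For power 0.9 need Φ(δ − z_{0.05}) = 0.9, so δ = z_{0.05} + z_{0.10} = 1.645 + 1.282 = 2.926.
δ = d·√n ⇒ n = (δ/d)² = (2.926 / 0.5789)² = 25.55.
Rounding up, n = 26.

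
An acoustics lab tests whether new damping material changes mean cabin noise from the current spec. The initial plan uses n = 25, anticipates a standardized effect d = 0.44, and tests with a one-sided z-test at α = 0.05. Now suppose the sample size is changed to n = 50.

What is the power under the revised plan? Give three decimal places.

With n = 50: δ = d·√n = 0.44 × √50 = 3.1113. Critical value z_{0.05} = 1.645.
Revised power = P(Z > 1.645 − δ) = Φ(1.466) = 0.9287.

Power ≈ 0.929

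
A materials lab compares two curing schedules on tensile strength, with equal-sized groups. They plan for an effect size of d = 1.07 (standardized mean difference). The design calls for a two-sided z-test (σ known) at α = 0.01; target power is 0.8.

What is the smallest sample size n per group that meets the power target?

n = 21 per group

For power 0.8 need Φ(δ − z_{0.005}) = 0.8, so δ = z_{0.005} + z_{0.20} = 2.576 + 0.842 = 3.417.
(The Φ(−δ − z_{α/2}) term is vanishingly small for δ > 0 and is dropped in the standard sample-size formula.)
δ = d·√(n/2) ⇒ n = 2(δ/d)² = 2 × (3.417 / 1.07)² = 20.40.
Rounding up, n = 21 per group.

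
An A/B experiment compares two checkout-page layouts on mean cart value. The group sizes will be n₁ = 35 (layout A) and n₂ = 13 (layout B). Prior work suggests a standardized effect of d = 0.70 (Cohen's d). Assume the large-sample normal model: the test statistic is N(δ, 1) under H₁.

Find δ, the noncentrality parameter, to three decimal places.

δ ≈ 2.155

δ = d / √(1/n₁ + 1/n₂) = 0.70 / √(1/35 + 1/13) = 2.1552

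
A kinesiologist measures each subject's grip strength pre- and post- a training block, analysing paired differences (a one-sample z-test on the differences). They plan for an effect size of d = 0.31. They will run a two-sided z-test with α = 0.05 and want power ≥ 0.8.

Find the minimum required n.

n = 82

Set Φ(δ − 1.960) = 0.8; then δ − 1.960 = Φ⁻¹(0.8) = 0.842, giving δ = 2.802.
(The Φ(−δ − z_{α/2}) term is vanishingly small for δ > 0 and is dropped in the standard sample-size formula.)
δ = d·√n ⇒ n = (δ/d)² = (2.802 / 0.31)² = 81.67.
Round up to the next whole unit.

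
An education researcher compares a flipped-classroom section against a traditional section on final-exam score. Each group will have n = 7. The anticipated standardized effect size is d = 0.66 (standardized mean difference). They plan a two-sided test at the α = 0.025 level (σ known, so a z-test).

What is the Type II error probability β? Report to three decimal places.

Noncentrality parameter: δ = d·√(n/2) = 0.66 × √(7/2) = 1.2347
Two-sided α = 0.025 → critical value z_{0.0125} = 2.241.
Power = Φ(δ − 2.241) + Φ(−δ − 2.241) = Φ(-1.007) + Φ(-3.476) = 0.1571 + 0.0003 = 0.1573.
Type II error: β = 1 − power = 1 − 0.1573 = 0.8427.

β ≈ 0.843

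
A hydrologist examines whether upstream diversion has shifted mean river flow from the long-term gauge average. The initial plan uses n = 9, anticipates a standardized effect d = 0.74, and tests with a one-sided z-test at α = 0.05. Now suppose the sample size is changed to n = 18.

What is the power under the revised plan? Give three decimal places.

With n = 18: δ = d·√n = 0.74 × √18 = 3.1396. Critical value z_{0.05} = 1.645.
Revised power = Φ(δ − 1.645) = Φ(1.495) = 0.9325.

Power ≈ 0.933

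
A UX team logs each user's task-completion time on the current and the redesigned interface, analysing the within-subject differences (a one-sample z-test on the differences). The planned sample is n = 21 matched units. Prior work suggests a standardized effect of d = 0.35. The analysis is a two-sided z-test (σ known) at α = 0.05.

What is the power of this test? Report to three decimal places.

Power ≈ 0.361

Noncentrality parameter: δ = d·√n = 0.35 × √21 = 1.6039
Critical value for a two-sided test at α = 0.05: z_{α/2} = 1.960.
Power = Φ(δ − 1.960) + Φ(−δ − 1.960) = Φ(-0.356) + Φ(-3.564) = 0.3609 + 0.0002 = 0.3611.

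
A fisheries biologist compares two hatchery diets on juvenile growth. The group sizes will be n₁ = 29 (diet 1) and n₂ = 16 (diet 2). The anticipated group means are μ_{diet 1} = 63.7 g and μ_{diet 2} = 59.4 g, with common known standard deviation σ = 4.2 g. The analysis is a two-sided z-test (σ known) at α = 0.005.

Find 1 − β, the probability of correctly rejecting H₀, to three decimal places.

Standardized effect: d = |μ_{diet 1} − μ_{diet 2}| / σ = |63.7 − 59.4| / 4.2 = 1.0238
Noncentrality parameter: δ = d / √(1/n₁ + 1/n₂) = 1.0238 / √(1/29 + 1/16) = 3.2875
Critical value for a two-sided test at α = 0.005: z_{α/2} = 2.807.
Power = Φ(δ − 2.807) + Φ(−δ − 2.807) = Φ(0.481) + Φ(-6.095) = 0.6846 + 0.0000 = 0.6846.

Power ≈ 0.685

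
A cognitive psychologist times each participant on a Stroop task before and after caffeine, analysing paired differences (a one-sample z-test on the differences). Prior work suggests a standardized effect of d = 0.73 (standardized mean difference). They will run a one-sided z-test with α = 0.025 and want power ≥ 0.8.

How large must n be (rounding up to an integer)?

Set Φ(δ − 1.960) = 0.8; then δ − 1.960 = Φ⁻¹(0.8) = 0.842, giving δ = 2.802.
δ = d·√n ⇒ n = (δ/d)² = (2.802 / 0.73)² = 14.73.
Rounding up, n = 15.

n = 15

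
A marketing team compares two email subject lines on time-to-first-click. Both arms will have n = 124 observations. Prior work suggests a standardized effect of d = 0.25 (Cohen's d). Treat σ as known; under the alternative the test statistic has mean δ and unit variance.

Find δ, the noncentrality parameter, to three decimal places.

δ = d·√(n/2) = 0.25 × √(124/2) = 1.9685

δ ≈ 1.969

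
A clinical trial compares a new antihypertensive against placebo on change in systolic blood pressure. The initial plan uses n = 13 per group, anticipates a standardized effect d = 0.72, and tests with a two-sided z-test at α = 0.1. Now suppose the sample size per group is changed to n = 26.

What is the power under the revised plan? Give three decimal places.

With n = 26 per group: δ = d·√(n/2) = 0.72 × √(26/2) = 2.5960. Critical value z_{0.05} = 1.645.
Revised power = Φ(δ − 1.645) + Φ(−δ − 1.645) = Φ(0.951) + Φ(-4.241) = 0.8292 + 0.0000 = 0.8292.

Power ≈ 0.829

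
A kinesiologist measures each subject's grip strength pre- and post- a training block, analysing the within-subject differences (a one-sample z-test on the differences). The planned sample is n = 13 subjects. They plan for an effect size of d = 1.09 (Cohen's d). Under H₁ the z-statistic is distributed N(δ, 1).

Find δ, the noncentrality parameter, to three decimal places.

δ = d·√n = 1.09 × √13 = 3.9301

δ ≈ 3.930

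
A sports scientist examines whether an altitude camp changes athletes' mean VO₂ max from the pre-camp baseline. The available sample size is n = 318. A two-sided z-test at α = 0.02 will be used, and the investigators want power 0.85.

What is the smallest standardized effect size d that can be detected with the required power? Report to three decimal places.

d ≈ 0.189

Required noncentrality: δ = z_{0.01} + z_{0.15} = 2.326 + 1.036 = 3.363.
(The second rejection-region term Φ(−δ − z_{α/2}) is negligible and dropped.)
δ = d·√n ⇒ d = δ/√n = 3.363/√318 = 0.1886.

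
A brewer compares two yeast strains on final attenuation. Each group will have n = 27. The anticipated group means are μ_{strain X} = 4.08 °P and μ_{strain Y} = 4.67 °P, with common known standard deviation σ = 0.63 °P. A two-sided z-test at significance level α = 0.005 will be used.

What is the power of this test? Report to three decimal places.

Standardized effect: d = |μ_{strain X} − μ_{strain Y}| / σ = |4.08 − 4.67| / 0.63 = 0.9365
Noncentrality parameter: δ = d·√(n/2) = 0.9365 × √(27/2) = 3.4409
Two-sided α = 0.005 → critical value z_{0.0025} = 2.807.
Power = Φ(δ − 2.807) + Φ(−δ − 2.807) = Φ(0.634) + Φ(-6.248) = 0.7369 + 0.0000 = 0.7369.

Power ≈ 0.737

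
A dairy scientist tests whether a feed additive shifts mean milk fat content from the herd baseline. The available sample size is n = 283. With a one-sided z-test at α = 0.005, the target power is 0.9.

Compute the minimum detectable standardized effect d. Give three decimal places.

d ≈ 0.229

Required noncentrality: δ = z_{0.005} + z_{0.10} = 2.576 + 1.282 = 3.857.
δ = d·√n ⇒ d = δ/√n = 3.857/√283 = 0.2293.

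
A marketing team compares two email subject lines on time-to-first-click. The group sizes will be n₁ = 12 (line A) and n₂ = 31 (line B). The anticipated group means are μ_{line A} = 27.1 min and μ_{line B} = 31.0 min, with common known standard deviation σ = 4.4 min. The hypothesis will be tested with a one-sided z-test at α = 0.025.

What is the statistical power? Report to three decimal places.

Standardized effect: d = |μ_{line A} − μ_{line B}| / σ = |27.1 − 31.0| / 4.4 = 0.8864
Noncentrality parameter: δ = d / √(1/n₁ + 1/n₂) = 0.8864 / √(1/12 + 1/31) = 2.6070
One-sided α = 0.025 → critical value z_{0.025} = 1.960.
Power = P(Z > 1.960 − δ) = Φ(0.647) = 0.7412.

Power ≈ 0.741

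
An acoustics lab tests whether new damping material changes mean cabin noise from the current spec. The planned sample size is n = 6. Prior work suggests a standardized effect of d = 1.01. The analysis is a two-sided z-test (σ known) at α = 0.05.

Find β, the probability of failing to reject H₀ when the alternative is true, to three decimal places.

Noncentrality parameter: δ = d·√n = 1.01 × √6 = 2.4740
Two-sided α = 0.05 → critical value z_{0.025} = 1.960.
Power = Φ(δ − 1.960) + Φ(−δ − 1.960) = Φ(0.514) + Φ(-4.434) = 0.6964 + 0.0000 = 0.6964.
Type II error: β = 1 − power = 1 − 0.6964 = 0.3036.

β ≈ 0.304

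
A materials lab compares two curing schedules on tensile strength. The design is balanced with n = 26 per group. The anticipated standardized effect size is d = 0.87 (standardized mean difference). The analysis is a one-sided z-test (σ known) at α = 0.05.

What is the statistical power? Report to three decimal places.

Noncentrality parameter: λ = d·√(n/2) = 0.87 × √(26/2) = 3.1368
Critical value for a one-sided test at α = 0.05: z_α = 1.645.
Power = P(Z > 1.645 − λ) = Φ(1.492) = 0.9321.

Power ≈ 0.932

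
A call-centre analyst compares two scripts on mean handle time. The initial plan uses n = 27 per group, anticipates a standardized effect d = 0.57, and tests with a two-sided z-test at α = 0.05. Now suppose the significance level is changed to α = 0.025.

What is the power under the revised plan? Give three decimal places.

Power ≈ 0.442

δ = d·√(n/2) = 0.57 × √(27/2) = 2.0943 (unchanged). New critical value: z_{0.0125} = 2.241.
Revised power = Φ(δ − 2.241) + Φ(−δ − 2.241) = Φ(-0.147) + Φ(-4.336) = 0.4415 + 0.0000 = 0.4415.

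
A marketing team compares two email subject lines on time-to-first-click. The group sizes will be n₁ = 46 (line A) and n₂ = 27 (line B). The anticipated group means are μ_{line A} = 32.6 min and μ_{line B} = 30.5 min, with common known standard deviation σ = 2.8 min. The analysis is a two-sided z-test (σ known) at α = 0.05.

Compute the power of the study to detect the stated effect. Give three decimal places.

Standardized effect: d = |μ_{line A} − μ_{line B}| / σ = |32.6 − 30.5| / 2.8 = 0.7500
Noncentrality parameter: δ = d / √(1/n₁ + 1/n₂) = 0.7500 / √(1/46 + 1/27) = 3.0936
Critical value for a two-sided test at α = 0.05: z_{α/2} = 1.960.
Power = Φ(δ − 1.960) + Φ(−δ − 1.960) = Φ(1.134) + Φ(-5.054) = 0.8715 + 0.0000 = 0.8715.

Power ≈ 0.872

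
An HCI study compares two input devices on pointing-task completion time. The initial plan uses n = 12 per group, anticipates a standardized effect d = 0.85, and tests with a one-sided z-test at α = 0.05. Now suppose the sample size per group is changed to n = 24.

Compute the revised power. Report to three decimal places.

Power ≈ 0.903

With n = 24 per group: δ = d·√(n/2) = 0.85 × √(24/2) = 2.9445. Critical value z_{0.05} = 1.645.
Revised power = P(Z > 1.645 − δ) = Φ(1.300) = 0.9031.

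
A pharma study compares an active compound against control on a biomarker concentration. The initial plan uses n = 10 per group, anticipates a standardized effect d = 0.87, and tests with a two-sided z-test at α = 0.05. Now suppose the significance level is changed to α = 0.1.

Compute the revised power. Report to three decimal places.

δ = d·√(n/2) = 0.87 × √(10/2) = 1.9454 (unchanged). New critical value: z_{0.05} = 1.645.
Revised power = Φ(δ − 1.645) + Φ(−δ − 1.645) = Φ(0.301) + Φ(-3.590) = 0.6181 + 0.0002 = 0.6183.

Power ≈ 0.618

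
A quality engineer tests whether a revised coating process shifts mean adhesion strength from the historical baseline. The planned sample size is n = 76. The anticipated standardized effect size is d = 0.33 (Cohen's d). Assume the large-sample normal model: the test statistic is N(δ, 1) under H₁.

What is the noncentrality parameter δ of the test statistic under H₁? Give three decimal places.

δ ≈ 2.877

δ = d·√n = 0.33 × √76 = 2.8769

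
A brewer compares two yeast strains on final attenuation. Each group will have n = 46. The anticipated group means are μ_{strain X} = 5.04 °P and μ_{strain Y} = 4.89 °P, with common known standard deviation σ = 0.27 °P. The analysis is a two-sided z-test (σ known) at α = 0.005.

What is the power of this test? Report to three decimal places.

Power ≈ 0.443

Standardized effect: d = |μ_{strain X} − μ_{strain Y}| / σ = |5.04 − 4.89| / 0.27 = 0.5556
Noncentrality parameter: δ = d·√(n/2) = 0.5556 × √(46/2) = 2.6644
Critical value for a two-sided test at α = 0.005: z_{α/2} = 2.807.
Power = Φ(δ − 2.807) + Φ(−δ − 2.807) = Φ(-0.143) + Φ(-5.471) = 0.4433 + 0.0000 = 0.4433.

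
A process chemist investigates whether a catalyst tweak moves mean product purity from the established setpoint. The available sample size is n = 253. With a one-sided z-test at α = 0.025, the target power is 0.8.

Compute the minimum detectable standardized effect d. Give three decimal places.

d ≈ 0.176

Need Φ(δ − 1.960) = 0.8, so δ = 1.960 + 0.842 = 2.802.
δ = d·√n ⇒ d = δ/√n = 2.802/√253 = 0.1761.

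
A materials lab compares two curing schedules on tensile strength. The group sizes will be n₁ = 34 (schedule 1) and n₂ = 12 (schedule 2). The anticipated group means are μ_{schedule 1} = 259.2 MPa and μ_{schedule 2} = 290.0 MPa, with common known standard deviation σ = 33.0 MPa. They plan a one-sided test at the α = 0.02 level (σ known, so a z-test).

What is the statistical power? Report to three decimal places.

Standardized effect: d = |μ_{schedule 1} − μ_{schedule 2}| / σ = |259.2 − 290.0| / 33.0 = 0.9333
Noncentrality parameter: δ = d / √(1/n₁ + 1/n₂) = 0.9333 / √(1/34 + 1/12) = 2.7796
Critical value for a one-sided test at α = 0.02: z_α = 2.054.
Power = P(Z > 2.054 − δ) = Φ(0.726) = 0.7660.

Power ≈ 0.766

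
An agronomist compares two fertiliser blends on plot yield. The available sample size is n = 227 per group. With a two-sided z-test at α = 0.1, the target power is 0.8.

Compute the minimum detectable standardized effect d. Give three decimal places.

d ≈ 0.233

Required noncentrality: δ = z_{0.05} + z_{0.20} = 1.645 + 0.842 = 2.486.
(Lower-tail contribution to power is negligible for δ > 0.)
δ = d·√(n/2) ⇒ d = δ/√(n/2) = 2.486/√(227/2) = 0.2334.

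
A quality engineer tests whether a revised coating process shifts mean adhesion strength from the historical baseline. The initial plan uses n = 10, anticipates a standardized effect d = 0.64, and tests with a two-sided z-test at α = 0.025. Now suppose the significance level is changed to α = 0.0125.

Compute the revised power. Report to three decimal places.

Power ≈ 0.318

δ = d·√n = 0.64 × √10 = 2.0239 (unchanged). New critical value: z_{0.0063} = 2.498.
Revised power = Φ(δ − 2.498) + Φ(−δ − 2.498) = Φ(-0.474) + Φ(-4.522) = 0.3178 + 0.0000 = 0.3178.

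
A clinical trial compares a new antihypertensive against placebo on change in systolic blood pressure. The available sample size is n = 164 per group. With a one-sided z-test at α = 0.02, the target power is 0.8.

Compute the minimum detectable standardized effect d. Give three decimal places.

d ≈ 0.320

Need Φ(δ − 2.054) = 0.8, so δ = 2.054 + 0.842 = 2.895.
δ = d·√(n/2) ⇒ d = δ/√(n/2) = 2.895/√(164/2) = 0.3197.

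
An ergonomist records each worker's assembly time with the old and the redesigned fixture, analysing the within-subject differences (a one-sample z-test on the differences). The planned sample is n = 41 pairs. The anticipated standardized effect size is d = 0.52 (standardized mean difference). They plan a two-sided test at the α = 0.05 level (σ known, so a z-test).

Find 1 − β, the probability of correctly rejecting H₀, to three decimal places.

Power ≈ 0.915

Noncentrality parameter: δ = d·√n = 0.52 × √41 = 3.3296
Two-sided α = 0.05 → critical value z_{0.025} = 1.960.
Power = Φ(δ − 1.960) + Φ(−δ − 1.960) = Φ(1.370) + Φ(-5.290) = 0.9146 + 0.0000 = 0.9146.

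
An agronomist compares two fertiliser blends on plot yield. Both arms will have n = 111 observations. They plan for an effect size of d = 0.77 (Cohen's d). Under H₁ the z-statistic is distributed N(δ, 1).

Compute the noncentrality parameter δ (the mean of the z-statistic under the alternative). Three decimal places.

δ = d·√(n/2) = 0.77 × √(111/2) = 5.7364

δ ≈ 5.736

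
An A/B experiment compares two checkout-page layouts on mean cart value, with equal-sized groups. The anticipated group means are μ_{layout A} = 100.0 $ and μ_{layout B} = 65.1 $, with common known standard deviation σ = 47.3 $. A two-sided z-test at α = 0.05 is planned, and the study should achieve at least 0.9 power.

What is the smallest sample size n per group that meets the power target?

n = 39 per group

Standardized effect: d = |μ_{layout A} − μ_{layout B}| / σ = |100.0 − 65.1| / 47.3 = 0.7378
Set Φ(δ − 1.960) = 0.9; then δ − 1.960 = Φ⁻¹(0.9) = 1.282, giving δ = 3.242.
(For δ > 0 the lower-tail rejection region contributes negligibly to power, so the one-term inversion is standard.)
δ = d·√(n/2) ⇒ n = 2(δ/d)² = 2 × (3.242 / 0.7378)² = 38.60.
Rounding up, n = 39 per group.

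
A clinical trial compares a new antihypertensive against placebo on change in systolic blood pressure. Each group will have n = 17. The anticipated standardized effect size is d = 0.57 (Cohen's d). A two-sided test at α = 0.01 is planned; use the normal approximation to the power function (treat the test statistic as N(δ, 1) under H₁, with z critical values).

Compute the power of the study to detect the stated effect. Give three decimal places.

Noncentrality parameter: δ = d·√(n/2) = 0.57 × √(17/2) = 1.6618
Critical value for a two-sided test at α = 0.01: z_{α/2} = 2.576.
Power = Φ(δ − 2.576) + Φ(−δ − 2.576) = Φ(-0.914) + Φ(-4.238) = 0.1804 + 0.0000 = 0.1804.

Power ≈ 0.180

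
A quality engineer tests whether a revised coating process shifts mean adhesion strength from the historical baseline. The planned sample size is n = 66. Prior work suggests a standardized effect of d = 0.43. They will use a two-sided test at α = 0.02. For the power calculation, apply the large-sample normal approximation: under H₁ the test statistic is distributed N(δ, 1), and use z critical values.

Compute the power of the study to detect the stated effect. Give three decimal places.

Power ≈ 0.878

Noncentrality parameter: δ = d·√n = 0.43 × √66 = 3.4933
Critical value for a two-sided test at α = 0.02: z_{α/2} = 2.326.
Power = Φ(δ − 2.326) + Φ(−δ − 2.326) = Φ(1.167) + Φ(-5.820) = 0.8784 + 0.0000 = 0.8784.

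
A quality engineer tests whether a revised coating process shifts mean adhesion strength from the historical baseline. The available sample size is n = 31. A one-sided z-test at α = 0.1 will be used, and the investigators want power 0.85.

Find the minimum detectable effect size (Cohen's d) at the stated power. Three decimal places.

d ≈ 0.416

Need Φ(δ − 1.282) = 0.85, so δ = 1.282 + 1.036 = 2.318.
δ = d·√n ⇒ d = δ/√n = 2.318/√31 = 0.4163.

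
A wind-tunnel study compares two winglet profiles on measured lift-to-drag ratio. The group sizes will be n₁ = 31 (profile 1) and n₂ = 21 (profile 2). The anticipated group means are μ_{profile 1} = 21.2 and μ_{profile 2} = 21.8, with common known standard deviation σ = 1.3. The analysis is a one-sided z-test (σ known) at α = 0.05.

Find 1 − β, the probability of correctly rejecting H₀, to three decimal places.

Power ≈ 0.495

Standardized effect: d = |μ_{profile 1} − μ_{profile 2}| / σ = |21.2 − 21.8| / 1.3 = 0.4615
Noncentrality parameter: δ = d / √(1/n₁ + 1/n₂) = 0.4615 / √(1/31 + 1/21) = 1.6330
One-sided α = 0.05 → critical value z_{0.05} = 1.645.
Power = P(Z > 1.645 − δ) = Φ(-0.012) = 0.4953.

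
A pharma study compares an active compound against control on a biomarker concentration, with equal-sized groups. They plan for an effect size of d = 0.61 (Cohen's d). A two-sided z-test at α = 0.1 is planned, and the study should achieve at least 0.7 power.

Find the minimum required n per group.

Set Φ(δ − 1.645) = 0.7; then δ − 1.645 = Φ⁻¹(0.7) = 0.524, giving δ = 2.169.
(Ignoring the negligible lower-tail rejection probability gives the usual closed-form inversion.)
δ = d·√(n/2) ⇒ n = 2(δ/d)² = 2 × (2.169 / 0.61)² = 25.29.
Round up to the next whole unit.

n = 26 per group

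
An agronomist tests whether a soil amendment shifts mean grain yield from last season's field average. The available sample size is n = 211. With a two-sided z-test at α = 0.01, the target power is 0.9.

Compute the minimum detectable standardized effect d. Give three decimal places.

Required noncentrality: δ = z_{0.005} + z_{0.10} = 2.576 + 1.282 = 3.857.
(Lower-tail contribution to power is negligible for δ > 0.)
δ = d·√n ⇒ d = δ/√n = 3.857/√211 = 0.2656.

d ≈ 0.266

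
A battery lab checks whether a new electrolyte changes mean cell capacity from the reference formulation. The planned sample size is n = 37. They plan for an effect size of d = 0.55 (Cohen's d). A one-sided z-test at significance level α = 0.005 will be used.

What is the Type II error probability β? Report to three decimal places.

β ≈ 0.221

Noncentrality parameter: δ = d·√n = 0.55 × √37 = 3.3455
Critical value for a one-sided test at α = 0.005: z_α = 2.576.
Power = P(Z > 2.576 − δ) = Φ(0.770) = 0.7793.
Type II error: β = 1 − power = 1 − 0.7793 = 0.2207.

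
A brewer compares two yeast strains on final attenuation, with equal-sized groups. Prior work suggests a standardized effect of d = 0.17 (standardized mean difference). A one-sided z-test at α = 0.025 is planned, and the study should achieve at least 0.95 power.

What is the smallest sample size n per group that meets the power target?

Set Φ(δ − 1.960) = 0.95; then δ − 1.960 = Φ⁻¹(0.95) = 1.645, giving δ = 3.605.
δ = d·√(n/2) ⇒ n = 2(δ/d)² = 2 × (3.605 / 0.17)² = 899.29.
Rounding up, n = 900 per group.

n = 900 per group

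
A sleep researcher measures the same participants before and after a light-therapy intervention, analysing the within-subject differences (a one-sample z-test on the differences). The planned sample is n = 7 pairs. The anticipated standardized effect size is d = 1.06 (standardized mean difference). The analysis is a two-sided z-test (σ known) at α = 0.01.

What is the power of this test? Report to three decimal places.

Power ≈ 0.590

Noncentrality parameter: δ = d·√n = 1.06 × √7 = 2.8045
Critical value for a two-sided test at α = 0.01: z_{α/2} = 2.576.
Power = Φ(δ − 2.576) + Φ(−δ − 2.576) = Φ(0.229) + Φ(-5.380) = 0.5904 + 0.0000 = 0.5904.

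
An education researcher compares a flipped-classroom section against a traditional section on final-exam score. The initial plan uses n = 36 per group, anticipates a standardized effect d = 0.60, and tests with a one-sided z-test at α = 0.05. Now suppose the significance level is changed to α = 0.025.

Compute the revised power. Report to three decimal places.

Power ≈ 0.721

δ = d·√(n/2) = 0.60 × √(36/2) = 2.5456 (unchanged). New critical value: z_{0.025} = 1.960.
Revised power = P(Z > 1.960 − δ) = Φ(0.586) = 0.7209.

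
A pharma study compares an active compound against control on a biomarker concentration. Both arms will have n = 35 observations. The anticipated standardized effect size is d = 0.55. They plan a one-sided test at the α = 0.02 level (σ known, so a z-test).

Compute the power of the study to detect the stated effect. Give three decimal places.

Noncentrality parameter: δ = d·√(n/2) = 0.55 × √(35/2) = 2.3008
One-sided α = 0.02 → critical value z_{0.02} = 2.054.
Power = P(Z > 2.054 − δ) = Φ(0.247) = 0.5976.

Power ≈ 0.598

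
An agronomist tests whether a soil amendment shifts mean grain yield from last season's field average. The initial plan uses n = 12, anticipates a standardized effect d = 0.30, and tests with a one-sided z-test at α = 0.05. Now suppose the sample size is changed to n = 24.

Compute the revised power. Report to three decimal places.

Power ≈ 0.430

With n = 24: δ = d·√n = 0.30 × √24 = 1.4697. Critical value z_{0.05} = 1.645.
Revised power = P(Z > 1.645 − δ) = Φ(-0.175) = 0.4305.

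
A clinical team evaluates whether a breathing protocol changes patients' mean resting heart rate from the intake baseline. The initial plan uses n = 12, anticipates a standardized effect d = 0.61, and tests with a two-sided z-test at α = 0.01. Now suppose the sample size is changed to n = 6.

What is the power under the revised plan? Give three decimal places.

With n = 6: δ = d·√n = 0.61 × √6 = 1.4942. Critical value z_{0.005} = 2.576.
Revised power = Φ(δ − 2.576) + Φ(−δ − 2.576) = Φ(-1.082) + Φ(-4.070) = 0.1397 + 0.0000 = 0.1397.

Power ≈ 0.140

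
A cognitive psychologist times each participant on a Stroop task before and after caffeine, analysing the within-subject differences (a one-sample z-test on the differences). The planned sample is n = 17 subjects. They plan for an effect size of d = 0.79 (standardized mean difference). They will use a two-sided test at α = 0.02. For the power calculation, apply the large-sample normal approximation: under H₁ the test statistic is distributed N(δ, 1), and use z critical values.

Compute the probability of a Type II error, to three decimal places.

β ≈ 0.176

Noncentrality parameter: δ = d·√n = 0.79 × √17 = 3.2573
Critical value for a two-sided test at α = 0.02: z_{α/2} = 2.326.
Power = Φ(δ − 2.326) + Φ(−δ − 2.326) = Φ(0.931) + Φ(-5.584) = 0.8240 + 0.0000 = 0.8240.
Type II error: β = 1 − power = 1 − 0.8240 = 0.1760.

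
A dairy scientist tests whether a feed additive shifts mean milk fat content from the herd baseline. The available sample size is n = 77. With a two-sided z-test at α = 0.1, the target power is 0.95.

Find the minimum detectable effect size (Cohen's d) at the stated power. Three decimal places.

Need Φ(δ − 1.645) = 0.95, so δ = 1.645 + 1.645 = 3.290.
(The second rejection-region term Φ(−δ − z_{α/2}) is negligible and dropped.)
δ = d·√n ⇒ d = δ/√n = 3.290/√77 = 0.3749.

d ≈ 0.375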